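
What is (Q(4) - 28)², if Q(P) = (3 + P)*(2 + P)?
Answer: 196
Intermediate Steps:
Q(P) = (2 + P)*(3 + P)
(Q(4) - 28)² = ((6 + 4² + 5*4) - 28)² = ((6 + 16 + 20) - 28)² = (42 - 28)² = 14² = 196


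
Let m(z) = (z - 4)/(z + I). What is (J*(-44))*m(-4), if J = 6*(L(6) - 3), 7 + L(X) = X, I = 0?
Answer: 2112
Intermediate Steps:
L(X) = -7 + X
m(z) = (-4 + z)/z (m(z) = (z - 4)/(z + 0) = (-4 + z)/z)
J = -24 (J = 6*((-7 + 6) - 3) = 6*(-1 - 3) = 6*(-4) = -24)
(J*(-44))*m(-4) = (-24*(-44))*((-4 - 4)/(-4)) = 1056*(-¼*(-8)) = 1056*2 = 2112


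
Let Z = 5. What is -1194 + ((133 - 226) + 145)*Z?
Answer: -934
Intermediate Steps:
-1194 + ((133 - 226) + 145)*Z = -1194 + ((133 - 226) + 145)*5 = -1194 + (-93 + 145)*5 = -1194 + 52*5 = -1194 + 260 = -934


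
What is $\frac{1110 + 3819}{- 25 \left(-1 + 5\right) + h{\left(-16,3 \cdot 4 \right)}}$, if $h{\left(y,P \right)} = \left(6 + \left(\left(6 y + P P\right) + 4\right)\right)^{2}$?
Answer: $\frac{1643}{1088} \approx 1.5101$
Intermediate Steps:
$h{\left(y,P \right)} = \left(10 + P^{2} + 6 y\right)^{2}$ ($h{\left(y,P \right)} = \left(6 + \left(\left(6 y + P^{2}\right) + 4\right)\right)^{2} = \left(6 + \left(\left(P^{2} + 6 y\right) + 4\right)\right)^{2} = \left(6 + \left(4 + P^{2} + 6 y\right)\right)^{2} = \left(10 + P^{2} + 6 y\right)^{2}$)
$\frac{1110 + 3819}{- 25 \left(-1 + 5\right) + h{\left(-16,3 \cdot 4 \right)}} = \frac{1110 + 3819}{- 25 \left(-1 + 5\right) + \left(10 + \left(3 \cdot 4\right)^{2} + 6 \left(-16\right)\right)^{2}} = \frac{4929}{\left(-25\right) 4 + \left(10 + 12^{2} - 96\right)^{2}} = \frac{4929}{-100 + \left(10 + 144 - 96\right)^{2}} = \frac{4929}{-100 + 58^{2}} = \frac{4929}{-100 + 3364} = \frac{4929}{3264} = 4929 \cdot \frac{1}{3264} = \frac{1643}{1088}$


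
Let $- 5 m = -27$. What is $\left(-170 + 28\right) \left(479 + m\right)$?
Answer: $- \frac{343924}{5} \approx -68785.0$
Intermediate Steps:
$m = \frac{27}{5}$ ($m = \left(- \frac{1}{5}\right) \left(-27\right) = \frac{27}{5} \approx 5.4$)
$\left(-170 + 28\right) \left(479 + m\right) = \left(-170 + 28\right) \left(479 + \frac{27}{5}\right) = \left(-142\right) \frac{2422}{5} = - \frac{343924}{5}$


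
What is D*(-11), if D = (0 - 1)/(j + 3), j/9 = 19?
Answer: 11/174 ≈ 0.063218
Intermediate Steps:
j = 171 (j = 9*19 = 171)
D = -1/174 (D = (0 - 1)/(171 + 3) = -1/174 ≈ -0.0057471)
D*(-11) = -1/174*(-11) = 11/174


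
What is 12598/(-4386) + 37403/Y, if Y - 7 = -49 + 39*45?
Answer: 23744864/1252203 ≈ 18.962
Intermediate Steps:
Y = 1713 (Y = 7 + (-49 + 39*45) = 7 + (-49 + 1755) = 7 + 1706 = 1713)
12598/(-4386) + 37403/Y = 12598/(-4386) + 37403/1713 = 12598*(-1/4386) + 37403*(1/1713) = -6299/2193 + 37403/1713 = 23744864/1252203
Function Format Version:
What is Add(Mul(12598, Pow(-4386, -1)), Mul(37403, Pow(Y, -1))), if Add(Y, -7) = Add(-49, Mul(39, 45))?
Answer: Rational(23744864, 1252203) ≈ 18.962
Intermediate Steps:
Y = 1713 (Y = Add(7, Add(-49, Mul(39, 45))) = Add(7, Add(-49, 1755)) = Add(7, 1706) = 1713)
Add(Mul(12598, Pow(-4386, -1)), Mul(37403, Pow(Y, -1))) = Add(Mul(12598, Pow(-4386, -1)), Mul(37403, Pow(1713, -1))) = Add(Mul(12598, Rational(-1, 4386)), Mul(37403, Rational(1, 1713))) = Add(Rational(-6299, 2193), Rational(37403, 1713)) = Rational(23744864, 1252203)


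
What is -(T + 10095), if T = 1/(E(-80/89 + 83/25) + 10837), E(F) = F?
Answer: -243468304865/24117712 ≈ -10095.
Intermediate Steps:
T = 2225/24117712 (T = 1/((-80/89 + 83/25) + 10837) = 1/(5387/2225 + 10837) = 1/(24117712/2225) = 2225/24117712 ≈ 9.2256e-5)
-(T + 10095) = -(2225/24117712 + 10095) = -1*243468304865/24117712 = -243468304865/24117712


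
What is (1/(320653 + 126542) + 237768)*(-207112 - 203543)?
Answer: -415851392236271/4259 ≈ -9.7641e+10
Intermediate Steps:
(1/(320653 + 126542) + 237768)*(-207112 - 203543) = (1/447195 + 237768)*(-410655) = (106328660761/447195)*(-410655) = -415851392236271/4259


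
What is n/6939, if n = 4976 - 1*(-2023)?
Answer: 2333/2313 ≈ 1.0086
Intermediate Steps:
n = 6999 (n = 4976 + 2023 = 6999)
n/6939 = 6999/6939 = 6999*(1/6939) = 2333/2313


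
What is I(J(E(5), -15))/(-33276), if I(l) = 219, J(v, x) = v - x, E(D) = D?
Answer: -73/11092 ≈ -0.0065813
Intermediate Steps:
I(J(E(5), -15))/(-33276) = 219/(-33276) = 219*(-1/33276) = -73/11092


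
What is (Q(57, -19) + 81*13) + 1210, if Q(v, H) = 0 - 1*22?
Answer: 2241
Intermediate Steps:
Q(v, H) = -22 (Q(v, H) = 0 - 22 = -22)
(Q(57, -19) + 81*13) + 1210 = (-22 + 81*13) + 1210 = (-22 + 1053) + 1210 = 1031 + 1210 = 2241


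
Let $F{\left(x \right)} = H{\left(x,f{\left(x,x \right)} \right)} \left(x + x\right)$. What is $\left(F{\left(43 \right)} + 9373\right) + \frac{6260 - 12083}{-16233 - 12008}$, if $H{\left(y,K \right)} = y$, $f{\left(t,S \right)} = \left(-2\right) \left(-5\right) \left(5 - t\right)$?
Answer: $\frac{369143934}{28241} \approx 13071.0$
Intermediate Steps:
$f{\left(t,S \right)} = 50 - 10 t$ ($f{\left(t,S \right)} = 10 \left(5 - t\right) = 50 - 10 t$)
$F{\left(x \right)} = 2 x^{2}$ ($F{\left(x \right)} = x \left(x + x\right) = x 2 x = 2 x^{2}$)
$\left(F{\left(43 \right)} + 9373\right) + \frac{6260 - 12083}{-16233 - 12008} = \left(2 \cdot 43^{2} + 9373\right) + \frac{6260 - 12083}{-16233 - 12008} = \left(2 \cdot 1849 + 9373\right) - \frac{5823}{-28241} = \left(3698 + 9373\right) - - \frac{5823}{28241} = 13071 + \frac{5823}{28241} = \frac{369143934}{28241}$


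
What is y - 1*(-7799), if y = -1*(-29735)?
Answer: 37534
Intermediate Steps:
y = 29735
y - 1*(-7799) = 29735 - 1*(-7799) = 29735 + 7799 = 37534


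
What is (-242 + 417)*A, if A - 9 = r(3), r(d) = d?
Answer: 2100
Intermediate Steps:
A = 12 (A = 9 + 3 = 12)
(-242 + 417)*A = (-242 + 417)*12 = 175*12 = 2100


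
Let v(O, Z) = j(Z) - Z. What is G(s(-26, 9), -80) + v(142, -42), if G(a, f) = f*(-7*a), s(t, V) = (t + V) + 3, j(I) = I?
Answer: -7840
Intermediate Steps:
v(O, Z) = 0 (v(O, Z) = Z - Z = 0)
s(t, V) = 3 + V + t (s(t, V) = (V + t) + 3 = 3 + V + t)
G(a, f) = -7*a*f
G(s(-26, 9), -80) + v(142, -42) = -7*(3 + 9 - 26)*(-80) + 0 = -7*(-14)*(-80) + 0 = -7840 + 0 = -7840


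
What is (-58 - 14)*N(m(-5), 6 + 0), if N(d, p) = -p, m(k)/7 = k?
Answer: 432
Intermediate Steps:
m(k) = 7*k
(-58 - 14)*N(m(-5), 6 + 0) = (-58 - 14)*(-(6 + 0)) = -(-72)*6 = -72*(-6) = 432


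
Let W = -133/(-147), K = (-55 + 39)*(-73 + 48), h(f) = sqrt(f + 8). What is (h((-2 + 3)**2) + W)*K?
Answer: 32800/21 ≈ 1561.9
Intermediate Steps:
h(f) = sqrt(8 + f)
K = 400 (K = -16*(-25) = 400)
W = 19/21 (W = -133*(-1/147) = 19/21 ≈ 0.90476)
(h((-2 + 3)**2) + W)*K = (sqrt(8 + (-2 + 3)**2) + 19/21)*400 = (sqrt(8 + 1**2) + 19/21)*400 = (sqrt(8 + 1) + 19/21)*400 = (sqrt(9) + 19/21)*400 = (3 + 19/21)*400 = (82/21)*400 = 32800/21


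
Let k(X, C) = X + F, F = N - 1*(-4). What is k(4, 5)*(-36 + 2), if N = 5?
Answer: -442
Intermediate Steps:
F = 9 (F = 5 - 1*(-4) = 5 + 4 = 9)
k(X, C) = 9 + X (k(X, C) = X + 9 = 9 + X)
k(4, 5)*(-36 + 2) = (9 + 4)*(-36 + 2) = 13*(-34) = -442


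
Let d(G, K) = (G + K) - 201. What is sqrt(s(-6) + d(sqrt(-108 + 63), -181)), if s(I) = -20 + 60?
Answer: sqrt(-342 + 3*I*sqrt(5)) ≈ 0.1814 + 18.494*I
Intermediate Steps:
s(I) = 40
d(G, K) = -201 + G + K
sqrt(s(-6) + d(sqrt(-108 + 63), -181)) = sqrt(40 + (-201 + sqrt(-108 + 63) - 181)) = sqrt(40 + (-201 + sqrt(-45) - 181)) = sqrt(40 + (-201 + 3*I*sqrt(5) - 181)) = sqrt(40 + (-382 + 3*I*sqrt(5))) = sqrt(-342 + 3*I*sqrt(5))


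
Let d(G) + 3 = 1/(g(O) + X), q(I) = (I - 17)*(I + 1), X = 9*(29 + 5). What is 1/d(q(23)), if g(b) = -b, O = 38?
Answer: -268/803 ≈ -0.33375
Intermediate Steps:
X = 306 (X = 9*34 = 306)
q(I) = (1 + I)*(-17 + I) (q(I) = (-17 + I)*(1 + I) = (1 + I)*(-17 + I))
d(G) = -803/268 (d(G) = -3 + 1/(-1*38 + 306) = -3 + 1/(-38 + 306) = -3 + 1/268 = -803/268)
1/d(q(23)) = 1/(-803/268) = -268/803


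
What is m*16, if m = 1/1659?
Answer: 16/1659 ≈ 0.0096444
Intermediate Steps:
m = 1/1659 ≈ 0.00060277
m*16 = (1/1659)*16 = 16/1659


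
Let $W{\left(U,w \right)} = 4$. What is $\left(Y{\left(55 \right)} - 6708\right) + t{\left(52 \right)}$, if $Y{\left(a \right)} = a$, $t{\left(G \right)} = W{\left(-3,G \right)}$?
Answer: $-6649$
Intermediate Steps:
$t{\left(G \right)} = 4$
$\left(Y{\left(55 \right)} - 6708\right) + t{\left(52 \right)} = \left(55 - 6708\right) + 4 = -6653 + 4 = -6649$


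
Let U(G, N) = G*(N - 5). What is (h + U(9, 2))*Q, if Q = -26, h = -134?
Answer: 4186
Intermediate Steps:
U(G, N) = G*(-5 + N)
(h + U(9, 2))*Q = (-134 + 9*(-5 + 2))*(-26) = (-134 + 9*(-3))*(-26) = (-134 - 27)*(-26) = -161*(-26) = 4186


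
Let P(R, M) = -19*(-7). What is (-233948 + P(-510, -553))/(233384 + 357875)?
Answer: -233815/591259 ≈ -0.39545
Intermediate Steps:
P(R, M) = 133
(-233948 + P(-510, -553))/(233384 + 357875) = (-233948 + 133)/(233384 + 357875) = -233815/591259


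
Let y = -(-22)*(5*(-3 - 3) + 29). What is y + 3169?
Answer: 3147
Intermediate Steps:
y = -22 (y = -(-22)*(5*(-6) + 29) = -(-22)*(-30 + 29) = -(-22)*(-1) = -1*22 = -22)
y + 3169 = -22 + 3169 = 3147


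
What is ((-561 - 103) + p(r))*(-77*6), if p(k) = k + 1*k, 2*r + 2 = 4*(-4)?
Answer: 315084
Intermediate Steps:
r = -9 (r = -1 + (4*(-4))/2 = -1 + (½)*(-16) = -1 - 8 = -9)
p(k) = 2*k (p(k) = k + k = 2*k)
((-561 - 103) + p(r))*(-77*6) = ((-561 - 103) + 2*(-9))*(-77*6) = (-664 - 18)*(-462) = -682*(-462) = 315084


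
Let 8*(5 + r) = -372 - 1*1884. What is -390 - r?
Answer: -103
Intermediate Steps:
r = -287 (r = -5 + (-372 - 1*1884)/8 = -5 + (-372 - 1884)/8 = -5 + (1/8)*(-2256) = -5 - 282 = -287)
-390 - r = -390 - 1*(-287) = -390 + 287 = -103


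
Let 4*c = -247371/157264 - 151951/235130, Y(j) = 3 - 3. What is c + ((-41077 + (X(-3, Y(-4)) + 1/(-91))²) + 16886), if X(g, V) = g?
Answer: -2115695177995005801/87488727901120 ≈ -24183.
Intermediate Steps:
Y(j) = 0
c = -41030382647/73954968640 (c = (-247371/157264 - 151951/235130)/4 = (¼)*(-41030382647/18488742160) = -41030382647/73954968640 ≈ -0.55480)
c + ((-41077 + (X(-3, Y(-4)) + 1/(-91))²) + 16886) = -41030382647/73954968640 + ((-41077 + (-3 + 1/(-91))²) + 16886) = -41030382647/73954968640 + ((-41077 + (-3 - 1/91)²) + 16886) = -41030382647/73954968640 + ((-41077 + (-274/91)²) + 16886) = -41030382647/73954968640 + ((-41077 + 75076/8281) + 16886) = -41030382647/73954968640 + (-340083561/8281 + 16886) = -41030382647/73954968640 - 200250595/8281 = -2115695177995005801/87488727901120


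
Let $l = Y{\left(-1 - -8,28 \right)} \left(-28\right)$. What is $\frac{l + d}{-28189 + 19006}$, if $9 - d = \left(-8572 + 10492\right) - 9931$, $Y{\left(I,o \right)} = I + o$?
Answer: $- \frac{7040}{9183} \approx -0.76663$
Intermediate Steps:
$d = 8020$ ($d = 9 - \left(\left(-8572 + 10492\right) - 9931\right) = 9 - \left(1920 - 9931\right) = 9 - -8011 = 9 + 8011 = 8020$)
$l = -980$ ($l = \left(\left(-1 - -8\right) + 28\right) \left(-28\right) = \left(\left(-1 + 8\right) + 28\right) \left(-28\right) = \left(7 + 28\right) \left(-28\right) = 35 \left(-28\right) = -980$)
$\frac{l + d}{-28189 + 19006} = \frac{-980 + 8020}{-28189 + 19006} = \frac{7040}{-9183} = 7040 \left(- \frac{1}{9183}\right) = - \frac{7040}{9183}$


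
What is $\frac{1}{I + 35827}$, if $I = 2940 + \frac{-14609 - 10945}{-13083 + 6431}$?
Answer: $\frac{3326}{128951819} \approx 2.5793 \cdot 10^{-5}$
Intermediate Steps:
$I = \frac{9791217}{3326}$ ($I = 2940 - \frac{25554}{-6652} = 2940 - - \frac{12777}{3326} = 2940 + \frac{12777}{3326} = \frac{9791217}{3326} \approx 2943.8$)
$\frac{1}{I + 35827} = \frac{1}{\frac{9791217}{3326} + 35827} = \frac{1}{\frac{128951819}{3326}} = \frac{3326}{128951819}$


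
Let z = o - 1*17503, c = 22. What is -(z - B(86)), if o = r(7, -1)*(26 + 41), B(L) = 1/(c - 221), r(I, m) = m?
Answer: 3496429/199 ≈ 17570.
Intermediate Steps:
B(L) = -1/199 (B(L) = 1/(22 - 221) = 1/(-199) = -1/199)
o = -67 (o = -(26 + 41) = -1*67 = -67)
z = -17570 (z = -67 - 1*17503 = -67 - 17503 = -17570)
-(z - B(86)) = -(-17570 - 1*(-1/199)) = -(-17570 + 1/199) = -1*(-3496429/199) = 3496429/199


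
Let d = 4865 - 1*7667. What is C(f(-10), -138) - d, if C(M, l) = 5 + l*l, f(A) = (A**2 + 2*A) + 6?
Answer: 21851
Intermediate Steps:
d = -2802 (d = 4865 - 7667 = -2802)
f(A) = 6 + A**2 + 2*A
C(M, l) = 5 + l**2
C(f(-10), -138) - d = (5 + (-138)**2) - 1*(-2802) = (5 + 19044) + 2802 = 19049 + 2802 = 21851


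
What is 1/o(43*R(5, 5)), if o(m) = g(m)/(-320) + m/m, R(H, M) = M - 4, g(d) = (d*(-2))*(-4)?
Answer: -40/3 ≈ -13.333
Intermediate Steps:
g(d) = 8*d (g(d) = -2*d*(-4) = 8*d)
R(H, M) = -4 + M
o(m) = 1 - m/40 (o(m) = (8*m)/(-320) + m/m = (8*m)*(-1/320) + 1 = -m/40 + 1 = 1 - m/40)
1/o(43*R(5, 5)) = 1/(1 - 43*(-4 + 5)/40) = 1/(1 - 43/40) = 1/(-3/40) = -40/3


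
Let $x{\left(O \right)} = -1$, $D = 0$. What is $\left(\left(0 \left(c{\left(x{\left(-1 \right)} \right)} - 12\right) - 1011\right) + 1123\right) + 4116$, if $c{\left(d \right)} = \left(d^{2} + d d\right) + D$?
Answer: $4228$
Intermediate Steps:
$c{\left(d \right)} = 2 d^{2}$ ($c{\left(d \right)} = \left(d^{2} + d d\right) + 0 = \left(d^{2} + d^{2}\right) + 0 = 2 d^{2} + 0 = 2 d^{2}$)
$\left(\left(0 \left(c{\left(x{\left(-1 \right)} \right)} - 12\right) - 1011\right) + 1123\right) + 4116 = \left(\left(0 \left(2 \left(-1\right)^{2} - 12\right) - 1011\right) + 1123\right) + 4116 = \left(\left(0 \left(2 \cdot 1 - 12\right) - 1011\right) + 1123\right) + 4116 = \left(\left(0 \left(2 - 12\right) - 1011\right) + 1123\right) + 4116 = \left(\left(0 \left(-10\right) - 1011\right) + 1123\right) + 4116 = \left(\left(0 - 1011\right) + 1123\right) + 4116 = \left(-1011 + 1123\right) + 4116 = 112 + 4116 = 4228$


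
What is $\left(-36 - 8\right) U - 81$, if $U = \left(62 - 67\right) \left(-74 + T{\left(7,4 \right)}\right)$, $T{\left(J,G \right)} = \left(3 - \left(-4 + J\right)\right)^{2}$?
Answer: $-16361$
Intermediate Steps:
$T{\left(J,G \right)} = \left(7 - J\right)^{2}$
$U = 370$ ($U = \left(62 - 67\right) \left(-74 + \left(-7 + 7\right)^{2}\right) = - 5 \left(-74 + 0^{2}\right) = - 5 \left(-74 + 0\right) = \left(-5\right) \left(-74\right) = 370$)
$\left(-36 - 8\right) U - 81 = \left(-36 - 8\right) 370 - 81 = \left(-44\right) 370 - 81 = -16280 - 81 = -16361$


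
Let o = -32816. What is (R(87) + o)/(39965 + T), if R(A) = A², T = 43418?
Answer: -25247/83383 ≈ -0.30278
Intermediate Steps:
(R(87) + o)/(39965 + T) = (87² - 32816)/(39965 + 43418) = (7569 - 32816)/83383 = -25247*1/83383 = -25247/83383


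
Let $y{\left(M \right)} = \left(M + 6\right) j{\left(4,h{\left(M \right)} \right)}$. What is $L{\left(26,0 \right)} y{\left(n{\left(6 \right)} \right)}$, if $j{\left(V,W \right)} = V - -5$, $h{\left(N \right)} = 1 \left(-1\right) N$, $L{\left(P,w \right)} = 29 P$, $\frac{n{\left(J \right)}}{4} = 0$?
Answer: $40716$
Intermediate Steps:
$n{\left(J \right)} = 0$ ($n{\left(J \right)} = 4 \cdot 0 = 0$)
$h{\left(N \right)} = - N$
$j{\left(V,W \right)} = 5 + V$ ($j{\left(V,W \right)} = V + 5 = 5 + V$)
$y{\left(M \right)} = 54 + 9 M$ ($y{\left(M \right)} = \left(M + 6\right) \left(5 + 4\right) = \left(6 + M\right) 9 = 54 + 9 M$)
$L{\left(26,0 \right)} y{\left(n{\left(6 \right)} \right)} = 29 \cdot 26 \left(54 + 9 \cdot 0\right) = 754 \left(54 + 0\right) = 754 \cdot 54 = 40716$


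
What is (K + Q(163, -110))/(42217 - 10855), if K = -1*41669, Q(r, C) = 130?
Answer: -41539/31362 ≈ -1.3245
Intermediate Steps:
K = -41669
(K + Q(163, -110))/(42217 - 10855) = (-41669 + 130)/(42217 - 10855) = -41539/31362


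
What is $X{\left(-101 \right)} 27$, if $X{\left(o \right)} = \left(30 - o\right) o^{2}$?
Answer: $36080937$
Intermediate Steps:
$X{\left(o \right)} = o^{2} \left(30 - o\right)$
$X{\left(-101 \right)} 27 = \left(-101\right)^{2} \left(30 - -101\right) 27 = 10201 \left(30 + 101\right) 27 = 10201 \cdot 131 \cdot 27 = 1336331 \cdot 27 = 36080937$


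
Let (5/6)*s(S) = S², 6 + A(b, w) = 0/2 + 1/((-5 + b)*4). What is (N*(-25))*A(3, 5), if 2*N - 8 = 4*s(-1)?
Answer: 980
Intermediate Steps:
A(b, w) = -6 + 1/(-20 + 4*b) (A(b, w) = -6 + (0/2 + 1/((-5 + b)*4)) = -6 + (0*(½) + 1/(-20 + 4*b)) = -6 + (0 + 1/(-20 + 4*b)) = -6 + 1/(-20 + 4*b))
s(S) = 6*S²/5
N = 32/5 (N = 4 + (4*((6/5)*(-1)²))/2 = 4 + (4*((6/5)*1))/2 = 4 + (4*(6/5))/2 = 4 + (½)*(24/5) = 4 + 12/5 = 32/5 ≈ 6.4000)
(N*(-25))*A(3, 5) = ((32/5)*(-25))*((121 - 24*3)/(4*(-5 + 3))) = -40*(121 - 72)/(-2) = -40*(-1)*49/2 = -160*(-49/8) = 980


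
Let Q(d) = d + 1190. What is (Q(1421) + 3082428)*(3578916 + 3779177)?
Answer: 22700003870627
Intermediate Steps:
Q(d) = 1190 + d
(Q(1421) + 3082428)*(3578916 + 3779177) = ((1190 + 1421) + 3082428)*(3578916 + 3779177) = (2611 + 3082428)*7358093 = 3085039*7358093 = 22700003870627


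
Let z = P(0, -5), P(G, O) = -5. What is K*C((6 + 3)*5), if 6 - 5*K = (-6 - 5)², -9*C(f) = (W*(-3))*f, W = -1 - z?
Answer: -1380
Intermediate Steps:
z = -5
W = 4 (W = -1 - 1*(-5) = -1 + 5 = 4)
C(f) = 4*f/3 (C(f) = -4*(-3)*f/9 = -(-4)*f/3 = 4*f/3)
K = -23 (K = 6/5 - (-6 - 5)²/5 = 6/5 - ⅕*(-11)² = 6/5 - ⅕*121 = 6/5 - 121/5 = -23)
K*C((6 + 3)*5) = -92*(6 + 3)*5/3 = -92*9*5/3 = -92*45/3 = -23*60 = -1380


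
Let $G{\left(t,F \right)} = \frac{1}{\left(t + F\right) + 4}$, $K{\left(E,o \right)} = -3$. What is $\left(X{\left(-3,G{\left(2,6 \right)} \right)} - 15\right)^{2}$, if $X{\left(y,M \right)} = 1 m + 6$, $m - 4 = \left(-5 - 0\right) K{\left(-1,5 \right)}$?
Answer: $100$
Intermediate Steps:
$m = 19$ ($m = 4 + \left(-5 - 0\right) \left(-3\right) = 4 + \left(-5 + 0\right) \left(-3\right) = 4 - -15 = 4 + 15 = 19$)
$G{\left(t,F \right)} = \frac{1}{4 + F + t}$ ($G{\left(t,F \right)} = \frac{1}{\left(F + t\right) + 4} = \frac{1}{4 + F + t}$)
$X{\left(y,M \right)} = 25$ ($X{\left(y,M \right)} = 1 \cdot 19 + 6 = 19 + 6 = 25$)
$\left(X{\left(-3,G{\left(2,6 \right)} \right)} - 15\right)^{2} = \left(25 - 15\right)^{2} = 10^{2} = 100$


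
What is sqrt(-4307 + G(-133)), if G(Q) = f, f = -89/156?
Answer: I*sqrt(26207259)/78 ≈ 65.632*I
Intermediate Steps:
f = -89/156 (f = -89*1/156 = -89/156 ≈ -0.57051)
G(Q) = -89/156
sqrt(-4307 + G(-133)) = sqrt(-4307 - 89/156) = sqrt(-671981/156) = I*sqrt(26207259)/78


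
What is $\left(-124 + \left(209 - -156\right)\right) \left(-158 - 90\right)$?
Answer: $-59768$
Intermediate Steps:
$\left(-124 + \left(209 - -156\right)\right) \left(-158 - 90\right) = \left(-124 + \left(209 + 156\right)\right) \left(-248\right) = \left(-124 + 365\right) \left(-248\right) = 241 \left(-248\right) = -59768$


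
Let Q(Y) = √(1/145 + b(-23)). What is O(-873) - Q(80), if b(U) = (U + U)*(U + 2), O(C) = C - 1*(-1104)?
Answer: 231 - √20310295/145 ≈ 199.92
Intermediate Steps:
O(C) = 1104 + C (O(C) = C + 1104 = 1104 + C)
b(U) = 2*U*(2 + U) (b(U) = (2*U)*(2 + U) = 2*U*(2 + U))
Q(Y) = √20310295/145 (Q(Y) = √(1/145 + 2*(-23)*(2 - 23)) = √(1/145 + 2*(-23)*(-21)) = √(1/145 + 966) = √(140071/145) = √20310295/145)
O(-873) - Q(80) = (1104 - 873) - √20310295/145 = 231 - √20310295/145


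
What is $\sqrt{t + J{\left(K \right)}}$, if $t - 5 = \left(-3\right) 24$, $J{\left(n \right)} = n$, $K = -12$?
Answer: $i \sqrt{79} \approx 8.8882 i$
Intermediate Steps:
$t = -67$ ($t = 5 - 72 = -67$)
$\sqrt{t + J{\left(K \right)}} = \sqrt{-67 - 12} = \sqrt{-79} = i \sqrt{79}$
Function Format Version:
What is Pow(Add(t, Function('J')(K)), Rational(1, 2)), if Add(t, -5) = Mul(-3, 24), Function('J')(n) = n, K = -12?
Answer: Mul(I, Pow(79, Rational(1, 2))) ≈ Mul(8.8882, I)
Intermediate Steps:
t = -67 (t = Add(5, Mul(-3, 24)) = Add(5, -72) = -67)
Pow(Add(t, Function('J')(K)), Rational(1, 2)) = Pow(Add(-67, -12), Rational(1, 2)) = Pow(-79, Rational(1, 2)) = Mul(I, Pow(79, Rational(1, 2)))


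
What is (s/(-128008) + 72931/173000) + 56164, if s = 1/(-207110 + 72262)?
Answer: 20965200900053885113/373282592704000 ≈ 56164.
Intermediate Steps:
s = -1/134848 (s = 1/(-134848) = -1/134848 ≈ -7.4158e-6)
(s/(-128008) + 72931/173000) + 56164 = (-1/134848/(-128008) + 72931/173000) + 56164 = (-1/134848*(-1/128008) + 72931*(1/173000)) + 56164 = (1/17261622784 + 72931/173000) + 56164 = 157363426429113/373282592704000 + 56164 = 20965200900053885113/373282592704000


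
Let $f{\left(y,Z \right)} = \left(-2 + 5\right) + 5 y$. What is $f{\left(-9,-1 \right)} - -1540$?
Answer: $1498$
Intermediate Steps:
$f{\left(y,Z \right)} = 3 + 5 y$
$f{\left(-9,-1 \right)} - -1540 = \left(3 + 5 \left(-9\right)\right) - -1540 = \left(3 - 45\right) + 1540 = -42 + 1540 = 1498$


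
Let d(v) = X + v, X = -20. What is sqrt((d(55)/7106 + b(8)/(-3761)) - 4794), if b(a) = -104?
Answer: I*sqrt(3424145034808573570)/26725666 ≈ 69.239*I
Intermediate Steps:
d(v) = -20 + v
sqrt((d(55)/7106 + b(8)/(-3761)) - 4794) = sqrt(((-20 + 55)/7106 - 104/(-3761)) - 4794) = sqrt((35*(1/7106) - 104*(-1/3761)) - 4794) = sqrt((35/7106 + 104/3761) - 4794) = sqrt(870659/26725666 - 4794) = sqrt(-128121972145/26725666) = I*sqrt(3424145034808573570)/26725666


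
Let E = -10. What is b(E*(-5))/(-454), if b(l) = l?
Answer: -25/227 ≈ -0.11013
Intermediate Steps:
b(E*(-5))/(-454) = -10*(-5)/(-454) = 50*(-1/454) = -25/227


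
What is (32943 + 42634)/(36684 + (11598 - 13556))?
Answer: 75577/34726 ≈ 2.1764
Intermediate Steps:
(32943 + 42634)/(36684 + (11598 - 13556)) = 75577/(36684 - 1958) = 75577/34726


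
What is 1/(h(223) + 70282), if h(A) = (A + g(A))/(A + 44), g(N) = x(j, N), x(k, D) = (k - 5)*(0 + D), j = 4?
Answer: 1/70282 ≈ 1.4228e-5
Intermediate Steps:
x(k, D) = D*(-5 + k) (x(k, D) = (-5 + k)*D = D*(-5 + k))
g(N) = -N (g(N) = N*(-5 + 4) = N*(-1) = -N)
h(A) = 0 (h(A) = (A - A)/(A + 44) = 0/(44 + A) = 0)
1/(h(223) + 70282) = 1/(0 + 70282) = 1/70282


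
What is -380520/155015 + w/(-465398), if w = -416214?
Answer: -1608197625/1030623871 ≈ -1.5604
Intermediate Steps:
-380520/155015 + w/(-465398) = -380520/155015 - 416214/(-465398) = -380520*1/155015 - 416214*(-1/465398) = -10872/4429 + 208107/232699 = -1608197625/1030623871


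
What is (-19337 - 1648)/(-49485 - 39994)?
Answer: 20985/89479 ≈ 0.23452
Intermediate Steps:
(-19337 - 1648)/(-49485 - 39994) = -20985/(-89479) = -20985*(-1/89479) = 20985/89479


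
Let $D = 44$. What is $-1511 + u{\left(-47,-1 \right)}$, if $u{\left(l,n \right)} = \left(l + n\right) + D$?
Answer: $-1515$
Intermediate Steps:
$u{\left(l,n \right)} = 44 + l + n$ ($u{\left(l,n \right)} = \left(l + n\right) + 44 = 44 + l + n$)
$-1511 + u{\left(-47,-1 \right)} = -1511 - 4 = -1515$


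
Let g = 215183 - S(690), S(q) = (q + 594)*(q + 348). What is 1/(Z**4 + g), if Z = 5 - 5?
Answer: -1/1117609 ≈ -8.9477e-7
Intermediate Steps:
S(q) = (348 + q)*(594 + q) (S(q) = (594 + q)*(348 + q) = (348 + q)*(594 + q))
Z = 0
g = -1117609 (g = 215183 - (206712 + 690**2 + 942*690) = 215183 - (206712 + 476100 + 649980) = 215183 - 1*1332792 = 215183 - 1332792 = -1117609)
1/(Z**4 + g) = 1/(0**4 - 1117609) = 1/(0 - 1117609) = 1/(-1117609) = -1/1117609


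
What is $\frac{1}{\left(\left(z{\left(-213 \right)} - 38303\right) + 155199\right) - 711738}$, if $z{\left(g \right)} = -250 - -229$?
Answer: $- \frac{1}{594863} \approx -1.6811 \cdot 10^{-6}$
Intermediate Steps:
$z{\left(g \right)} = -21$ ($z{\left(g \right)} = -250 + 229 = -21$)
$\frac{1}{\left(\left(z{\left(-213 \right)} - 38303\right) + 155199\right) - 711738} = \frac{1}{\left(\left(-21 - 38303\right) + 155199\right) - 711738} = \frac{1}{\left(-38324 + 155199\right) - 711738} = \frac{1}{116875 - 711738} = \frac{1}{-594863} = - \frac{1}{594863}$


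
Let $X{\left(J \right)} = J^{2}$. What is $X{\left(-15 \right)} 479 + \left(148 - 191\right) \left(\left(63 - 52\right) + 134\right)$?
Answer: $101540$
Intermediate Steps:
$X{\left(-15 \right)} 479 + \left(148 - 191\right) \left(\left(63 - 52\right) + 134\right) = \left(-15\right)^{2} \cdot 479 + \left(148 - 191\right) \left(\left(63 - 52\right) + 134\right) = 225 \cdot 479 - 43 \left(11 + 134\right) = 107775 - 6235 = 101540$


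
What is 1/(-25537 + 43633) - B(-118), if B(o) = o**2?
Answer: -251968703/18096 ≈ -13924.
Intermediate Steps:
1/(-25537 + 43633) - B(-118) = 1/(-25537 + 43633) - 1*(-118)**2 = 1/18096 - 1*13924 = 1/18096 - 13924 = -251968703/18096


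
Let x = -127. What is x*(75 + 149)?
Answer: -28448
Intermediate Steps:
x*(75 + 149) = -127*(75 + 149) = -127*224 = -28448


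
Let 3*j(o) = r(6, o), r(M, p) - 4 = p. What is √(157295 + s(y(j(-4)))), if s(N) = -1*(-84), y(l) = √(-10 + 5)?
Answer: √157379 ≈ 396.71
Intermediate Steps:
r(M, p) = 4 + p
j(o) = 4/3 + o/3 (j(o) = (4 + o)/3 = 4/3 + o/3)
y(l) = I*√5 (y(l) = √(-5) = I*√5)
s(N) = 84
√(157295 + s(y(j(-4)))) = √(157295 + 84) = √157379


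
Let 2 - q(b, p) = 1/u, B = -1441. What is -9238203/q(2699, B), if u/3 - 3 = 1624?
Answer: -45091668843/9761 ≈ -4.6196e+6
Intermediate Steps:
u = 4881 (u = 9 + 3*1624 = 9 + 4872 = 4881)
q(b, p) = 9761/4881 (q(b, p) = 2 - 1/4881 = 9761/4881)
-9238203/q(2699, B) = -9238203/9761/4881 = -9238203*4881/9761 = -45091668843/9761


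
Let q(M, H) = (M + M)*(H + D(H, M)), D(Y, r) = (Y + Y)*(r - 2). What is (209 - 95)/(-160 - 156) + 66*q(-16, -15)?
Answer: -175190457/158 ≈ -1.1088e+6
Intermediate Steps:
D(Y, r) = 2*Y*(-2 + r) (D(Y, r) = (2*Y)*(-2 + r) = 2*Y*(-2 + r))
q(M, H) = 2*M*(H + 2*H*(-2 + M)) (q(M, H) = (M + M)*(H + 2*H*(-2 + M)) = (2*M)*(H + 2*H*(-2 + M)) = 2*M*(H + 2*H*(-2 + M)))
(209 - 95)/(-160 - 156) + 66*q(-16, -15) = (209 - 95)/(-160 - 156) + 66*(2*(-15)*(-16)*(-3 + 2*(-16))) = 114/(-316) + 66*(2*(-15)*(-16)*(-3 - 32)) = 114*(-1/316) + 66*(2*(-15)*(-16)*(-35)) = -57/158 + 66*(-16800) = -57/158 - 1108800 = -175190457/158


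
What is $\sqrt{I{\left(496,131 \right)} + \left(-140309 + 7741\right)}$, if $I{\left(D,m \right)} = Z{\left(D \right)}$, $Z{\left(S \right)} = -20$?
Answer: $6 i \sqrt{3683} \approx 364.13 i$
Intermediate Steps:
$I{\left(D,m \right)} = -20$
$\sqrt{I{\left(496,131 \right)} + \left(-140309 + 7741\right)} = \sqrt{-20 + \left(-140309 + 7741\right)} = \sqrt{-20 - 132568} = \sqrt{-132588} = 6 i \sqrt{3683}$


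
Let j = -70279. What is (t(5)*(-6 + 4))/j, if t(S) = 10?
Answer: 20/70279 ≈ 0.00028458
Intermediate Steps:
(t(5)*(-6 + 4))/j = (10*(-6 + 4))/(-70279) = (10*(-2))*(-1/70279) = -20*(-1/70279) = 20/70279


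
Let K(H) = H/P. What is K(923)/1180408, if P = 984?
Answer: 923/1161521472 ≈ 7.9465e-7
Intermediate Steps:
K(H) = H/984
K(923)/1180408 = ((1/984)*923)/1180408 = (923/984)*(1/1180408) = 923/1161521472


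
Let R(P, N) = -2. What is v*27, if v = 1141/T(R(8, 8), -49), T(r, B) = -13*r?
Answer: 30807/26 ≈ 1184.9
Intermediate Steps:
v = 1141/26 (v = 1141/((-13*(-2))) = 1141/26 ≈ 43.885)
v*27 = (1141/26)*27 = 30807/26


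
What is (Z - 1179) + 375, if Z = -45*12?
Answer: -1344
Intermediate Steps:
Z = -540
(Z - 1179) + 375 = (-540 - 1179) + 375 = -1719 + 375 = -1344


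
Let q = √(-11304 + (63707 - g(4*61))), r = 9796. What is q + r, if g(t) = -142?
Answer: 9796 + √52545 ≈ 10025.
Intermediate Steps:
q = √52545 (q = √(-11304 + (63707 - 1*(-142))) = √(-11304 + (63707 + 142)) = √(-11304 + 63849) = √52545 ≈ 229.23)
q + r = √52545 + 9796 = 9796 + √52545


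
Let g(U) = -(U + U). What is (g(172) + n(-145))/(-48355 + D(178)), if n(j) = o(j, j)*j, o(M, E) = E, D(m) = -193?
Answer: -20681/48548 ≈ -0.42599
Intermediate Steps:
n(j) = j**2 (n(j) = j*j = j**2)
g(U) = -2*U
(g(172) + n(-145))/(-48355 + D(178)) = (-2*172 + (-145)**2)/(-48355 - 193) = (-344 + 21025)/(-48548) = 20681*(-1/48548) = -20681/48548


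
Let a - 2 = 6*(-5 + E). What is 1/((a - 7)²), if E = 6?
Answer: 1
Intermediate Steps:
a = 8 (a = 2 + 6*(-5 + 6) = 2 + 6*1 = 2 + 6 = 8)
1/((a - 7)²) = 1/((8 - 7)²) = 1/(1²) = 1/1 = 1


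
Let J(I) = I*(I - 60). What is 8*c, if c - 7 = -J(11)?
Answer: 4368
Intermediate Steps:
J(I) = I*(-60 + I)
c = 546 (c = 7 - 11*(-60 + 11) = 7 - 11*(-49) = 7 - 1*(-539) = 7 + 539 = 546)
8*c = 8*546 = 4368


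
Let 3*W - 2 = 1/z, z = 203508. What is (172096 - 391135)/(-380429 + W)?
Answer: 133728566436/232260627779 ≈ 0.57577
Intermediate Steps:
W = 407017/610524 (W = ⅔ + (⅓)/203508 = ⅔ + (⅓)*(1/203508) = ⅔ + 1/610524 = 407017/610524 ≈ 0.66667)
(172096 - 391135)/(-380429 + W) = (172096 - 391135)/(-380429 + 407017/610524) = -219039/(-232260627779/610524) = -219039*(-610524/232260627779) = 133728566436/232260627779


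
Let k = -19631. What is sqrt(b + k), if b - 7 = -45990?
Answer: I*sqrt(65614) ≈ 256.15*I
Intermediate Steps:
b = -45983 (b = 7 - 45990 = -45983)
sqrt(b + k) = sqrt(-45983 - 19631) = sqrt(-65614) = I*sqrt(65614)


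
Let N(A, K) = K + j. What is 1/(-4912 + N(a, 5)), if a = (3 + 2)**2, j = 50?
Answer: -1/4857 ≈ -0.00020589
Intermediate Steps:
a = 25 (a = 5**2 = 25)
N(A, K) = 50 + K (N(A, K) = K + 50 = 50 + K)
1/(-4912 + N(a, 5)) = 1/(-4912 + (50 + 5)) = 1/(-4912 + 55) = 1/(-4857) = -1/4857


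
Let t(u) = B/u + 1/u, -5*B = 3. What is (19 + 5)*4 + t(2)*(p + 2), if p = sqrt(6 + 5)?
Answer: 482/5 + sqrt(11)/5 ≈ 97.063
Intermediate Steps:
B = -3/5 (B = -1/5*3 = -3/5 ≈ -0.60000)
t(u) = 2/(5*u) (t(u) = -3/(5*u) + 1/u = 2/(5*u))
p = sqrt(11) ≈ 3.3166
(19 + 5)*4 + t(2)*(p + 2) = (19 + 5)*4 + ((2/5)/2)*(sqrt(11) + 2) = 24*4 + ((2/5)*(1/2))*(2 + sqrt(11)) = 96 + (2 + sqrt(11))/5 = 96 + (2/5 + sqrt(11)/5) = 482/5 + sqrt(11)/5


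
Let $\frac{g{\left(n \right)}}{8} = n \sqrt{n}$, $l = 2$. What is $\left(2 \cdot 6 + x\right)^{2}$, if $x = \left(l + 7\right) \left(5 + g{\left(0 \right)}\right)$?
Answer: $3249$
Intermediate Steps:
$g{\left(n \right)} = 8 n^{\frac{3}{2}}$ ($g{\left(n \right)} = 8 n \sqrt{n} = 8 n^{\frac{3}{2}}$)
$x = 45$ ($x = \left(2 + 7\right) \left(5 + 8 \cdot 0^{\frac{3}{2}}\right) = 9 \left(5 + 8 \cdot 0\right) = 9 \left(5 + 0\right) = 9 \cdot 5 = 45$)
$\left(2 \cdot 6 + x\right)^{2} = \left(2 \cdot 6 + 45\right)^{2} = \left(12 + 45\right)^{2} = 57^{2} = 3249$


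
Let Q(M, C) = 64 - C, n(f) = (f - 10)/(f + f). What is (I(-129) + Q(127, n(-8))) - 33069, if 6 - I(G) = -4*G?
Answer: -268129/8 ≈ -33516.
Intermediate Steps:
n(f) = (-10 + f)/(2*f) (n(f) = (-10 + f)/((2*f)) = (-10 + f)*(1/(2*f)) = (-10 + f)/(2*f))
I(G) = 6 + 4*G (I(G) = 6 - (-4)*G = 6 + 4*G)
(I(-129) + Q(127, n(-8))) - 33069 = ((6 + 4*(-129)) + (64 - (-10 - 8)/(2*(-8)))) - 33069 = ((6 - 516) + (64 - (-1)*(-18)/(2*8))) - 33069 = (-510 + (64 - 1*9/8)) - 33069 = (-510 + (64 - 9/8)) - 33069 = (-510 + 503/8) - 33069 = -3577/8 - 33069 = -268129/8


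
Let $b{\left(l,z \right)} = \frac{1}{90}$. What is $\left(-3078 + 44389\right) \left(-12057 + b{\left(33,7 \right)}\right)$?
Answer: $- \frac{44827764119}{90} \approx -4.9809 \cdot 10^{8}$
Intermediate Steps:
$b{\left(l,z \right)} = \frac{1}{90}$
$\left(-3078 + 44389\right) \left(-12057 + b{\left(33,7 \right)}\right) = \left(-3078 + 44389\right) \left(-12057 + \frac{1}{90}\right) = 41311 \left(- \frac{1085129}{90}\right) = - \frac{44827764119}{90}$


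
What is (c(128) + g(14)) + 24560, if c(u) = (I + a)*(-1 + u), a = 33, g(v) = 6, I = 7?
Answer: 29646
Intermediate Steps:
c(u) = -40 + 40*u (c(u) = (7 + 33)*(-1 + u) = 40*(-1 + u) = -40 + 40*u)
(c(128) + g(14)) + 24560 = ((-40 + 40*128) + 6) + 24560 = ((-40 + 5120) + 6) + 24560 = (5080 + 6) + 24560 = 5086 + 24560 = 29646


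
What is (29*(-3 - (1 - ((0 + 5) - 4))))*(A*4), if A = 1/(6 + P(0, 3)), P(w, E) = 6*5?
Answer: -29/3 ≈ -9.6667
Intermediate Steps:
P(w, E) = 30
A = 1/36 (A = 1/(6 + 30) = 1/36 ≈ 0.027778)
(29*(-3 - (1 - ((0 + 5) - 4))))*(A*4) = (29*(-3 - (1 - ((0 + 5) - 4))))*((1/36)*4) = (29*(-3 - (1 - (5 - 4))))*(⅑) = (29*(-3 - (1 - 1*1)))*(⅑) = (29*(-3 - (1 - 1)))*(⅑) = (29*(-3 - 1*0))*(⅑) = (29*(-3 + 0))*(⅑) = (29*(-3))*(⅑) = -87*⅑ = -29/3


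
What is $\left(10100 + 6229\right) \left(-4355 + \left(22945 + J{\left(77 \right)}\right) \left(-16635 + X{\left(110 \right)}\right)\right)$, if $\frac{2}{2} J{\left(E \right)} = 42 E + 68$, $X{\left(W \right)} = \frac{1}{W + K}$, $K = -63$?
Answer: $- \frac{335091722354337}{47} \approx -7.1296 \cdot 10^{12}$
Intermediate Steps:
$X{\left(W \right)} = \frac{1}{-63 + W}$ ($X{\left(W \right)} = \frac{1}{W - 63} = \frac{1}{-63 + W}$)
$J{\left(E \right)} = 68 + 42 E$ ($J{\left(E \right)} = 42 E + 68 = 68 + 42 E$)
$\left(10100 + 6229\right) \left(-4355 + \left(22945 + J{\left(77 \right)}\right) \left(-16635 + X{\left(110 \right)}\right)\right) = \left(10100 + 6229\right) \left(-4355 + \left(22945 + \left(68 + 42 \cdot 77\right)\right) \left(-16635 + \frac{1}{-63 + 110}\right)\right) = 16329 \left(-4355 + \left(22945 + \left(68 + 3234\right)\right) \left(-16635 + \frac{1}{47}\right)\right) = 16329 \left(-4355 + \left(22945 + 3302\right) \left(-16635 + \frac{1}{47}\right)\right) = 16329 \left(-4355 + 26247 \left(- \frac{781844}{47}\right)\right) = 16329 \left(-4355 - \frac{20521059468}{47}\right) = 16329 \left(- \frac{20521264153}{47}\right) = - \frac{335091722354337}{47}$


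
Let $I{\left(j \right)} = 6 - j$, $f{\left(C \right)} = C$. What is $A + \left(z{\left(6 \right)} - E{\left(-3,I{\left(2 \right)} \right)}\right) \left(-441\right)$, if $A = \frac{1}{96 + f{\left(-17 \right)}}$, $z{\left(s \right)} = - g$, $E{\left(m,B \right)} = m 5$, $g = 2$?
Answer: $- \frac{452906}{79} \approx -5733.0$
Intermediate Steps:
$E{\left(m,B \right)} = 5 m$
$z{\left(s \right)} = -2$ ($z{\left(s \right)} = \left(-1\right) 2 = -2$)
$A = \frac{1}{79}$ ($A = \frac{1}{96 - 17} = \frac{1}{79} \approx 0.012658$)
$A + \left(z{\left(6 \right)} - E{\left(-3,I{\left(2 \right)} \right)}\right) \left(-441\right) = \frac{1}{79} + \left(-2 - 5 \left(-3\right)\right) \left(-441\right) = \frac{1}{79} + \left(-2 - -15\right) \left(-441\right) = \frac{1}{79} + \left(-2 + 15\right) \left(-441\right) = \frac{1}{79} + 13 \left(-441\right) = \frac{1}{79} - 5733 = - \frac{452906}{79}$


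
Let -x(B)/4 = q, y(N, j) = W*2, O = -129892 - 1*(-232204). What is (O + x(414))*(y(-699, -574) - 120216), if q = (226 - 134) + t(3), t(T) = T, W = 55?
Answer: -12242644792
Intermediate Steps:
O = 102312 (O = -129892 + 232204 = 102312)
y(N, j) = 110 (y(N, j) = 55*2 = 110)
q = 95 (q = (226 - 134) + 3 = 92 + 3 = 95)
x(B) = -380 (x(B) = -4*95 = -380)
(O + x(414))*(y(-699, -574) - 120216) = (102312 - 380)*(110 - 120216) = 101932*(-120106) = -12242644792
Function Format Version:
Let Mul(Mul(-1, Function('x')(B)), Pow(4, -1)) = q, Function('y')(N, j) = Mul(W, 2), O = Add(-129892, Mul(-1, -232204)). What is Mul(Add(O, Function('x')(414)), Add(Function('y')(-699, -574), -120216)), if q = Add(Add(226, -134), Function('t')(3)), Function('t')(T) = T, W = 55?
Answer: -12242644792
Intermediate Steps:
O = 102312 (O = Add(-129892, 232204) = 102312)
Function('y')(N, j) = 110 (Function('y')(N, j) = Mul(55, 2) = 110)
q = 95 (q = Add(Add(226, -134), 3) = Add(92, 3) = 95)
Function('x')(B) = -380 (Function('x')(B) = Mul(-4, 95) = -380)
Mul(Add(O, Function('x')(414)), Add(Function('y')(-699, -574), -120216)) = Mul(Add(102312, -380), Add(110, -120216)) = Mul(101932, -120106) = -12242644792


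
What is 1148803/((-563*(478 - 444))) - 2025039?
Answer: -38764445341/19142 ≈ -2.0251e+6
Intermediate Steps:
1148803/((-563*(478 - 444))) - 2025039 = 1148803/((-563*34)) - 2025039 = 1148803/(-19142) - 2025039 = 1148803*(-1/19142) - 2025039 = -1148803/19142 - 2025039 = -38764445341/19142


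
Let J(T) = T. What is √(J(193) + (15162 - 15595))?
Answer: 4*I*√15 ≈ 15.492*I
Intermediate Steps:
√(J(193) + (15162 - 15595)) = √(193 + (15162 - 15595)) = √(193 - 433) = √(-240) = 4*I*√15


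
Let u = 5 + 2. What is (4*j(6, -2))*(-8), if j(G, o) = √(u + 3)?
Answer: -32*√10 ≈ -101.19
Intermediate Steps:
u = 7
j(G, o) = √10 (j(G, o) = √(7 + 3) = √10)
(4*j(6, -2))*(-8) = (4*√10)*(-8) = -32*√10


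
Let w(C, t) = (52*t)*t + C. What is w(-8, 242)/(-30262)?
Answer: -1522660/15131 ≈ -100.63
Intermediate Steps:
w(C, t) = C + 52*t² (w(C, t) = 52*t² + C = C + 52*t²)
w(-8, 242)/(-30262) = (-8 + 52*242²)/(-30262) = (-8 + 52*58564)*(-1/30262) = (-8 + 3045328)*(-1/30262) = 3045320*(-1/30262) = -1522660/15131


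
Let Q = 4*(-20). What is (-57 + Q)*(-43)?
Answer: 5891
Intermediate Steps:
Q = -80
(-57 + Q)*(-43) = (-57 - 80)*(-43) = -137*(-43) = 5891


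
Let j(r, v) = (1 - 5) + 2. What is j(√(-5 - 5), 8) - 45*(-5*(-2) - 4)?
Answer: -272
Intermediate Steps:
j(r, v) = -2 (j(r, v) = -4 + 2 = -2)
j(√(-5 - 5), 8) - 45*(-5*(-2) - 4) = -2 - 45*(-5*(-2) - 4) = -2 - 45*(10 - 4) = -2 - 45*6 = -2 - 270 = -272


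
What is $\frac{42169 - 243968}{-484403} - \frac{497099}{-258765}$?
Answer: $\frac{293014765132}{125346542295} \approx 2.3376$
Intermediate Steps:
$\frac{42169 - 243968}{-484403} - \frac{497099}{-258765} = \left(42169 - 243968\right) \left(- \frac{1}{484403}\right) - - \frac{497099}{258765} = \left(-201799\right) \left(- \frac{1}{484403}\right) + \frac{497099}{258765} = \frac{201799}{484403} + \frac{497099}{258765} = \frac{293014765132}{125346542295}$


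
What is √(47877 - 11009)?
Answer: 2*√9217 ≈ 192.01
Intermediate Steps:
√(47877 - 11009) = √36868 = 2*√9217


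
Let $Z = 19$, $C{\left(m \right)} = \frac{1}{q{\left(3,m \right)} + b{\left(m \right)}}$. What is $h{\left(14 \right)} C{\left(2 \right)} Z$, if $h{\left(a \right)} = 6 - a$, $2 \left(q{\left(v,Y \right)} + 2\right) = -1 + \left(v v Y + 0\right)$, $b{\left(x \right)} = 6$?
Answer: $- \frac{304}{25} \approx -12.16$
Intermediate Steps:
$q{\left(v,Y \right)} = - \frac{5}{2} + \frac{Y v^{2}}{2}$ ($q{\left(v,Y \right)} = -2 + \frac{-1 + \left(v v Y + 0\right)}{2} = -2 + \frac{-1 + \left(v^{2} Y + 0\right)}{2} = -2 + \frac{-1 + \left(Y v^{2} + 0\right)}{2} = -2 + \frac{-1 + Y v^{2}}{2} = -2 + \left(- \frac{1}{2} + \frac{Y v^{2}}{2}\right) = - \frac{5}{2} + \frac{Y v^{2}}{2}$)
$C{\left(m \right)} = \frac{1}{\frac{7}{2} + \frac{9 m}{2}}$ ($C{\left(m \right)} = \frac{1}{\left(- \frac{5}{2} + \frac{m 3^{2}}{2}\right) + 6} = \frac{1}{\left(- \frac{5}{2} + \frac{1}{2} m 9\right) + 6} = \frac{1}{\left(- \frac{5}{2} + \frac{9 m}{2}\right) + 6} = \frac{1}{\frac{7}{2} + \frac{9 m}{2}}$)
$h{\left(14 \right)} C{\left(2 \right)} Z = \left(6 - 14\right) \frac{2}{7 + 9 \cdot 2} \cdot 19 = \left(6 - 14\right) \frac{2}{7 + 18} \cdot 19 = - 8 \cdot \frac{2}{25} \cdot 19 = \left(-8\right) \frac{38}{25} = - \frac{304}{25}$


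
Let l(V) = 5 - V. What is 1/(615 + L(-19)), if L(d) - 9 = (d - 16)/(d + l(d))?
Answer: 1/617 ≈ 0.0016207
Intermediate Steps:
L(d) = 29/5 + d/5 (L(d) = 9 + (d - 16)/(d + (5 - d)) = 9 + (-16 + d)/5 = 9 + (-16 + d)*(1/5) = 9 + (-16/5 + d/5) = 29/5 + d/5)
1/(615 + L(-19)) = 1/(615 + (29/5 + (1/5)*(-19))) = 1/(615 + (29/5 - 19/5)) = 1/(615 + 2) = 1/617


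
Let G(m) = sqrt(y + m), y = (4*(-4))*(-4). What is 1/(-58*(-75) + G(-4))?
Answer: 145/630748 - sqrt(15)/9461220 ≈ 0.00022948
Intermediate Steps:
y = 64 (y = -16*(-4) = 64)
G(m) = sqrt(64 + m)
1/(-58*(-75) + G(-4)) = 1/(-58*(-75) + sqrt(64 - 4)) = 1/(4350 + sqrt(60)) = 1/(4350 + 2*sqrt(15))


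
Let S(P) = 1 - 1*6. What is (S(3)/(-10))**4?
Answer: 1/16 ≈ 0.062500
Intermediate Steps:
S(P) = -5 (S(P) = 1 - 6 = -5)
(S(3)/(-10))**4 = (-5/(-10))**4 = (-5*(-1/10))**4 = (1/2)**4 = 1/16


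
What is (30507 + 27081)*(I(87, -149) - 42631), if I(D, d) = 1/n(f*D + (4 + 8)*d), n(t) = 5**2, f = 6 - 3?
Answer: -61375793112/25 ≈ -2.4550e+9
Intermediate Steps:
f = 3
n(t) = 25
I(D, d) = 1/25
(30507 + 27081)*(I(87, -149) - 42631) = (30507 + 27081)*(1/25 - 42631) = 57588*(-1065774/25) = -61375793112/25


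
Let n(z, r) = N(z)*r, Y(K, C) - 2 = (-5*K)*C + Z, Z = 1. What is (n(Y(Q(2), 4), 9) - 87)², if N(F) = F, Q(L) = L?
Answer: 176400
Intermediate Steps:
Y(K, C) = 3 - 5*C*K (Y(K, C) = 2 + ((-5*K)*C + 1) = 2 + (-5*C*K + 1) = 2 + (1 - 5*C*K) = 3 - 5*C*K)
n(z, r) = r*z (n(z, r) = z*r = r*z)
(n(Y(Q(2), 4), 9) - 87)² = (9*(3 - 5*4*2) - 87)² = (9*(3 - 40) - 87)² = (9*(-37) - 87)² = (-333 - 87)² = (-420)² = 176400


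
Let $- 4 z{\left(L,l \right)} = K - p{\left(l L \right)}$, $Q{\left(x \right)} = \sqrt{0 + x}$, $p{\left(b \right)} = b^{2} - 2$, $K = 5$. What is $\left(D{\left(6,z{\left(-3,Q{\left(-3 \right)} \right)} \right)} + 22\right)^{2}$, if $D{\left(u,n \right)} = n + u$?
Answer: $\frac{1521}{4} \approx 380.25$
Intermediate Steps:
$p{\left(b \right)} = -2 + b^{2}$ ($p{\left(b \right)} = b^{2} - 2 = -2 + b^{2}$)
$Q{\left(x \right)} = \sqrt{x}$
$z{\left(L,l \right)} = - \frac{7}{4} + \frac{L^{2} l^{2}}{4}$ ($z{\left(L,l \right)} = - \frac{5 - \left(-2 + \left(l L\right)^{2}\right)}{4} = - \frac{5 - \left(-2 + \left(L l\right)^{2}\right)}{4} = - \frac{5 - \left(-2 + L^{2} l^{2}\right)}{4} = - \frac{7 - L^{2} l^{2}}{4} = - \frac{7}{4} + \frac{L^{2} l^{2}}{4}$)
$\left(D{\left(6,z{\left(-3,Q{\left(-3 \right)} \right)} \right)} + 22\right)^{2} = \left(\left(\left(- \frac{7}{4} + \frac{\left(-3\right)^{2} \left(\sqrt{-3}\right)^{2}}{4}\right) + 6\right) + 22\right)^{2} = \left(\left(\left(- \frac{7}{4} + \frac{1}{4} \cdot 9 \left(i \sqrt{3}\right)^{2}\right) + 6\right) + 22\right)^{2} = \left(\left(\left(- \frac{7}{4} + \frac{1}{4} \cdot 9 \left(-3\right)\right) + 6\right) + 22\right)^{2} = \left(\left(\left(- \frac{7}{4} - \frac{27}{4}\right) + 6\right) + 22\right)^{2} = \left(\left(- \frac{17}{2} + 6\right) + 22\right)^{2} = \left(- \frac{5}{2} + 22\right)^{2} = \left(\frac{39}{2}\right)^{2} = \frac{1521}{4}$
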